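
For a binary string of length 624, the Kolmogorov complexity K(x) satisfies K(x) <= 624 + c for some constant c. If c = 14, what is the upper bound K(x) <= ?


K(x) <= |x| + c = 624 + 14 = 638

638


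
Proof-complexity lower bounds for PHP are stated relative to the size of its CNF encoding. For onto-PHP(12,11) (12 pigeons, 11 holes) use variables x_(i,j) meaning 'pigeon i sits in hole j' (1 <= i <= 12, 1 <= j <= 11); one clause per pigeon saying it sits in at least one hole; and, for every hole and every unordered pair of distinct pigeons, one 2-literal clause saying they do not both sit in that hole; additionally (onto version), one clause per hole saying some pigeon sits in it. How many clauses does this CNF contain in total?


onto-PHP(12,11): 12 pigeons, 11 holes, 12*11 = 132 variables.
- pigeon clauses: one per pigeon -> 12 clauses
- hole clauses: 11 holes * C(12,2) = 11 * 66 -> 726 clauses
- onto clauses: one per hole -> 11 clauses
Total clauses = 12 + 726 + 11 = 749

749


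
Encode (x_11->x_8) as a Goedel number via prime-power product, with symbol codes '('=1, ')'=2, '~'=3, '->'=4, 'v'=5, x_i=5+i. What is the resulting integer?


Formula: (x_11->x_8)
Symbol codes: [1, 16, 4, 13, 2]
Primes: [2, 3, 5, 7, 11]
p_1^1 = 2^1 = 2
p_2^16 = 3^16 = 43046721
p_3^4 = 5^4 = 625
p_4^13 = 7^13 = 96889010407
p_5^2 = 11^2 = 121
Product = 630826572592129098858750

630826572592129098858750


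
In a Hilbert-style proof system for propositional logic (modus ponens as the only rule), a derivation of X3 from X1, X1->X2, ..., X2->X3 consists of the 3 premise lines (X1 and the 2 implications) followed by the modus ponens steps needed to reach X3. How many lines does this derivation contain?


We have 3 premise lines: X1 and 2 implications.
Each implication is detached once by MP, giving 2 MP lines.
3 premise lines + 2 MP lines = 5 total lines.

5


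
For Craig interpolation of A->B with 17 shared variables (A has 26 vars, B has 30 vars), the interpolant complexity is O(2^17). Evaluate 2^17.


Shared atoms = 17
Craig interpolant size bound = 2^17
= 131072

131072


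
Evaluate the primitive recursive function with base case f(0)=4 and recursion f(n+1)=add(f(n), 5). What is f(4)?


f(0) = 4
f(1) = add(f(0), 5) = add(4, 5) = 9
f(2) = add(f(1), 5) = add(9, 5) = 14
f(3) = add(f(2), 5) = add(14, 5) = 19
f(4) = add(f(3), 5) = add(19, 5) = 24


24


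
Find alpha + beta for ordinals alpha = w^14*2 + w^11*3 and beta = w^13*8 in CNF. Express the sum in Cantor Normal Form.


Ordinal addition (w^14*2 + w^11*3) + w^13*8:
alpha's leading term has exponent 14 > beta's exponent 13, so it survives.
alpha's tail term has exponent 11 < beta's exponent 13, so it is absorbed by beta.
In ordinal addition, any term followed by a strictly larger-exponent term is absorbed.
Result = w^14*2 + w^13*8

w^14*2 + w^13*8


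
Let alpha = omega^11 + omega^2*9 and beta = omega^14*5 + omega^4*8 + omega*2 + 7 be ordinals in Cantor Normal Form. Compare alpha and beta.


Compare term by term from highest exponent:
alpha = omega^11 + omega^2*9
beta = omega^14*5 + omega^4*8 + omega*2 + 7
Term 1: alpha has omega^11*1, beta has omega^14*5
Term 2: alpha has omega^2*9, beta has omega^4*8
Term 3: alpha has omega^0*0, beta has omega^1*2
Term 4: alpha has omega^0*0, beta has omega^0*7
Result: alpha < beta

alpha < beta


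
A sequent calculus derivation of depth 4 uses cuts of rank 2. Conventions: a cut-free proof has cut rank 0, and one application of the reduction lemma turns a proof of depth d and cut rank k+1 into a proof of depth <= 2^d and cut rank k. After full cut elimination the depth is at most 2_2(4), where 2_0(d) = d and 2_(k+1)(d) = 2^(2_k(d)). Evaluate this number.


Each rank reduction sends depth d to at most 2^d; cut rank r needs r reductions.
2_0(4) = 4
2_1(4) = 2^4 = 16
2_2(4) = 2^16 = 65536
Cut-free depth bound = 65536

65536


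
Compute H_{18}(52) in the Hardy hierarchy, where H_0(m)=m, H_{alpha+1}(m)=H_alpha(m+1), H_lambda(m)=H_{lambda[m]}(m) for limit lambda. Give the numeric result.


H_18(52):
For finite ordinals k, H_k(n) = n + k (each successor step adds 1).
H_18(52) = 52 + 18 = 70

70


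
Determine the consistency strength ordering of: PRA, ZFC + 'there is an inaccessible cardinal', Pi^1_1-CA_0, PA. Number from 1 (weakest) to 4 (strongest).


Ordering by consistency strength:
1. PRA
2. PA
3. Pi^1_1-CA_0
4. ZFC + 'there is an inaccessible cardinal'


PRA=1, ZFC + 'there is an inaccessible cardinal'=4, Pi^1_1-CA_0=3, PA=2


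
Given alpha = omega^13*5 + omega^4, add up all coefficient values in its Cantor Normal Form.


CNF: omega^13*5 + omega^4
Coefficients: 5 + 1 = 6

6


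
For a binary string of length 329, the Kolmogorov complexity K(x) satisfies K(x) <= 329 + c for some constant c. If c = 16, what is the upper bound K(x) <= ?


K(x) <= |x| + c = 329 + 16 = 345

345


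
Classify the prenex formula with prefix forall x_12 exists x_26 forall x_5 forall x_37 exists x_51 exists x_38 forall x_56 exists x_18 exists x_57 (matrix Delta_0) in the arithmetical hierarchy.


Leading quantifier is forall, so the class is Pi.
Number of quantifier blocks = alternations + 1 = 5 + 1 = 6.
Classification: Pi_6

Pi_6


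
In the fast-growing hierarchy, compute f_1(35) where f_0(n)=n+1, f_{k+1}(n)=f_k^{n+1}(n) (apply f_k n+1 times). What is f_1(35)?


f_1(35) = f_0^36(35)
f_0 adds 1 each time, applied 36 times.
f_1(35) = 35 + 36 = 71

71


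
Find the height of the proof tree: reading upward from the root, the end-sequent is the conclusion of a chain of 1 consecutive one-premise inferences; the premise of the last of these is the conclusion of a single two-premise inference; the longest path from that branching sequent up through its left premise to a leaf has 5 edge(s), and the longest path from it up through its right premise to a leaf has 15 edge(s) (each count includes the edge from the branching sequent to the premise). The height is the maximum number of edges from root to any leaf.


Longest path through the left premise: 5 edges (measured from the branching sequent)
Longest path through the right premise: 15 edges
Height of the subtree rooted at the branching sequent: max(5, 15) = 15
The branching sequent sits 1 edges above the root (the chain of one-premise inferences), so height = 15 + 1 = 16

16


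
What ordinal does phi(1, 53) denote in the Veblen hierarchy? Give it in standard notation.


phi(1, 53):
phi(1, beta) = epsilon_beta (the beta-th epsilon number).
phi(1, 53) = epsilon_53

epsilon_53


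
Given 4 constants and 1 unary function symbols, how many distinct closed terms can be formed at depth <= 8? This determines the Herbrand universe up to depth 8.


Herbrand terms by depth:
Depth 0: 4 constants
Depth 1: 4 new terms (running total: 8)
Depth 2: 4 new terms (running total: 12)
Depth 3: 4 new terms (running total: 16)
Depth 4: 4 new terms (running total: 20)
Depth 5: 4 new terms (running total: 24)
Depth 6: 4 new terms (running total: 28)
Depth 7: 4 new terms (running total: 32)
Depth 8: 4 new terms (running total: 36)
Total distinct ground terms = 36

36


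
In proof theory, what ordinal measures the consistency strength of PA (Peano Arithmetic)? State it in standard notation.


The proof-theoretic ordinal of PA (Peano Arithmetic) is a standard result in ordinal analysis.
This ordinal is the supremum of order types of primitive recursive well-orderings
that the theory can prove to be well-ordered.
For PA (Peano Arithmetic), the proof-theoretic ordinal is epsilon_0.

epsilon_0


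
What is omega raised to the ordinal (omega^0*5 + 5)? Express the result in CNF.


omega^(omega^0*5 + 5):
omega^0 = 1, so the exponent is 5 + 5 = 10 (finite ordinal addition).
Result = omega^10, already a single CNF term.

omega^10


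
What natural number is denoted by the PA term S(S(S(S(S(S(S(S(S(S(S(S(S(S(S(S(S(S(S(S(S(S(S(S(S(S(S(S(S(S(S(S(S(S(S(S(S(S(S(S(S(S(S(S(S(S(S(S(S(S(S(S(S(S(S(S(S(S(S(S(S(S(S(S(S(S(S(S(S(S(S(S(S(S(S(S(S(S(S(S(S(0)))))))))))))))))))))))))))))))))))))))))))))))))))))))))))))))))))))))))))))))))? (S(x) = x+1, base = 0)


Counting successors applied to 0:
81 applications of S to 0 = 81

81


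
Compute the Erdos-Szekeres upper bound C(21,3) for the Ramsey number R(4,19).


R(4,19) <= C(4+19-2, 4-1) = C(21, 3)
C(21, 3) = 21! / (3! * 18!)
= 1330

1330


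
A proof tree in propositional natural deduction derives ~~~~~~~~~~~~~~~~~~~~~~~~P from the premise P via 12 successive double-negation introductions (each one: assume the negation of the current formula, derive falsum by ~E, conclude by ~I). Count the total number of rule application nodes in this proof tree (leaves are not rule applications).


Each double-negation introduction (from C infer ~~C) uses 2 inference nodes: one ~E (C and ~C give falsum) and one ~I (discharge ~C).
12 double negations = 12 * 2 = 24 inference nodes.

24


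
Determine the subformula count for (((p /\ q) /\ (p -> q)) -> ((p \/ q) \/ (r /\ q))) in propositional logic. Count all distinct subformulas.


Formula: (((p /\ q) /\ (p -> q)) -> ((p \/ q) \/ (r /\ q)))
Subformulas found:
  1. q
  2. r
  3. p
  4. (p \/ q)
  5. (p /\ q)
  6. (r /\ q)
  7. (p -> q)
  8. ((p \/ q) \/ (r /\ q))
  9. ((p /\ q) /\ (p -> q))
  10. (((p /\ q) /\ (p -> q)) -> ((p \/ q) \/ (r /\ q)))
Total distinct subformulas = 10

10


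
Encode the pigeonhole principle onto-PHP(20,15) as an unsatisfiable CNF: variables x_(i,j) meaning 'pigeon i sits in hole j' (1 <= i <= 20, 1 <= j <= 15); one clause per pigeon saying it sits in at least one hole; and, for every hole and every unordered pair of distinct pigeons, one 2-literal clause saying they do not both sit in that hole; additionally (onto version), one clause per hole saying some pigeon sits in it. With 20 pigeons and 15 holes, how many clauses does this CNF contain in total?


onto-PHP(20,15): 20 pigeons, 15 holes, 20*15 = 300 variables.
- pigeon clauses: one per pigeon -> 20 clauses
- hole clauses: 15 holes * C(20,2) = 15 * 190 -> 2850 clauses
- onto clauses: one per hole -> 15 clauses
Total clauses = 20 + 2850 + 15 = 2885

2885


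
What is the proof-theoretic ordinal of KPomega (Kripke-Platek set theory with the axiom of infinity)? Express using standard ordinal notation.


The proof-theoretic ordinal of KPomega (Kripke-Platek set theory with the axiom of infinity) is a standard result in ordinal analysis.
This ordinal is the supremum of order types of primitive recursive well-orderings
that the theory can prove to be well-ordered.
For KPomega (Kripke-Platek set theory with the axiom of infinity), the proof-theoretic ordinal is psi_0(epsilon_{Omega+1}).

psi_0(epsilon_{Omega+1})


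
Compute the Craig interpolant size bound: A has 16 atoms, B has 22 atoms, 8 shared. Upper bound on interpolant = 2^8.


Shared atoms = 8
Craig interpolant size bound = 2^8
= 256

256


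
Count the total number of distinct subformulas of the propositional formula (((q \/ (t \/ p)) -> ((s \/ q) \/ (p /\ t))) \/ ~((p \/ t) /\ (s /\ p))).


Formula: (((q \/ (t \/ p)) -> ((s \/ q) \/ (p /\ t))) \/ ~((p \/ t) /\ (s /\ p)))
Subformulas found:
  1. q
  2. s
  3. t
  4. p
  5. (p \/ t)
  6. (s /\ p)
  7. (s \/ q)
  8. (p /\ t)
  9. (t \/ p)
  10. (q \/ (t \/ p))
  11. ((s \/ q) \/ (p /\ t))
  12. ((p \/ t) /\ (s /\ p))
  13. ~((p \/ t) /\ (s /\ p))
  14. ((q \/ (t \/ p)) -> ((s \/ q) \/ (p /\ t)))
  15. (((q \/ (t \/ p)) -> ((s \/ q) \/ (p /\ t))) \/ ~((p \/ t) /\ (s /\ p)))
Total distinct subformulas = 15

15


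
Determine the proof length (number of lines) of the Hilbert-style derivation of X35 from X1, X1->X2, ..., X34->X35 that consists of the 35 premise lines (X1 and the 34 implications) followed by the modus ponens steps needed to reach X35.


We have 35 premise lines: X1 and 34 implications.
Each implication is detached once by MP, giving 34 MP lines.
35 premise lines + 34 MP lines = 69 total lines.

69


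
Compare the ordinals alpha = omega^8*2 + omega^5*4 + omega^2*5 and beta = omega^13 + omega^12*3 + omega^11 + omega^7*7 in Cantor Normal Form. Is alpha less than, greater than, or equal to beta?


Compare term by term from highest exponent:
alpha = omega^8*2 + omega^5*4 + omega^2*5
beta = omega^13 + omega^12*3 + omega^11 + omega^7*7
Term 1: alpha has omega^8*2, beta has omega^13*1
Term 2: alpha has omega^5*4, beta has omega^12*3
Term 3: alpha has omega^2*5, beta has omega^11*1
Term 4: alpha has omega^0*0, beta has omega^7*7
Result: alpha < beta

alpha < beta


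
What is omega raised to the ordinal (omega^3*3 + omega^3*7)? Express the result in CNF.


omega^(omega^3*3 + omega^3*7):
Both terms of the exponent have the same exponent 3, so they merge: omega^3*3 + omega^3*7 = omega^3*(3+7) = omega^3*10.
omega raised to a CNF ordinal is a single CNF term: Result = omega^(omega^3*10)

omega^(omega^3*10)


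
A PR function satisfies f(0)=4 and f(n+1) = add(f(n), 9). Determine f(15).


f(0) = 4
f(1) = add(f(0), 9) = add(4, 9) = 13
f(2) = add(f(1), 9) = add(13, 9) = 22
f(3) = add(f(2), 9) = add(22, 9) = 31
f(4) = add(f(3), 9) = add(31, 9) = 40
f(5) = add(f(4), 9) = add(40, 9) = 49
f(6) = add(f(5), 9) = add(49, 9) = 58
f(7) = add(f(6), 9) = add(58, 9) = 67
f(8) = add(f(7), 9) = add(67, 9) = 76
f(9) = add(f(8), 9) = add(76, 9) = 85
f(10) = add(f(9), 9) = add(85, 9) = 94
f(11) = add(f(10), 9) = add(94, 9) = 103
f(12) = add(f(11), 9) = add(103, 9) = 112
f(13) = add(f(12), 9) = add(112, 9) = 121
f(14) = add(f(13), 9) = add(121, 9) = 130
f(15) = add(f(14), 9) = add(130, 9) = 139


139


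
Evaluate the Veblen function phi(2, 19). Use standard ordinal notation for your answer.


phi(2, 19):
phi(2, beta) = zeta_beta (the beta-th zeta number, fixed point of epsilon).
phi(2, 19) = zeta_19

zeta_19


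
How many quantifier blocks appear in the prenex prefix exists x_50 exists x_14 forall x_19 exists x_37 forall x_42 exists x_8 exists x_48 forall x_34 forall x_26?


Alternations = 5.
Blocks = alternations + 1 = 6

6


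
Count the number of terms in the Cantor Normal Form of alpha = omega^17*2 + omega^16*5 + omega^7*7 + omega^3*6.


CNF: omega^17*2 + omega^16*5 + omega^7*7 + omega^3*6
Count the summands separated by '+':
  term 1: omega^17*2
  term 2: omega^16*5
  term 3: omega^7*7
  term 4: omega^3*6
Total terms = 4

4


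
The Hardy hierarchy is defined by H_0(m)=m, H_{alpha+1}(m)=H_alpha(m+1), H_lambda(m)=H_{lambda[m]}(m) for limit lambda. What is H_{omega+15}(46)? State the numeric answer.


H_{omega+15}(46):
Unwind the 15 successor steps: H_{omega+15}(46) = H_omega(46+15) = H_omega(61).
H_omega(m) = H_m(m) = m + m = 2m.
Result = 2 * 61 = 122

122


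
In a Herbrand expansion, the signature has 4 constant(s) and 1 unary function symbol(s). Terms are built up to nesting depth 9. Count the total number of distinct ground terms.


Herbrand terms by depth:
Depth 0: 4 constants
Depth 1: 4 new terms (running total: 8)
Depth 2: 4 new terms (running total: 12)
Depth 3: 4 new terms (running total: 16)
Depth 4: 4 new terms (running total: 20)
Depth 5: 4 new terms (running total: 24)
Depth 6: 4 new terms (running total: 28)
Depth 7: 4 new terms (running total: 32)
Depth 8: 4 new terms (running total: 36)
Depth 9: 4 new terms (running total: 40)
Total distinct ground terms = 40

40


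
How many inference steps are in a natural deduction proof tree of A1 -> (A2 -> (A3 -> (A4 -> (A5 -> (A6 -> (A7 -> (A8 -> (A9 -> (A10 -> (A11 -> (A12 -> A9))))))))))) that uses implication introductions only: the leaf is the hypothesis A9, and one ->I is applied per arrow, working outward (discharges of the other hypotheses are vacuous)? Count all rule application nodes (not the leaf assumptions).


The formula has 12 arrows (->); its innermost consequent A9 is one of the antecedents,
so the proof starts from the hypothesis leaf A9 (not a rule application) and closes one arrow per ->I.
Building A1 -> (A2 -> (A3 -> (A4 -> (A5 -> (A6 -> (A7 -> (A8 -> (A9 -> (A10 -> (A11 -> (A12 -> A9))))))))))) therefore takes 12 nested implication introductions.
Total inference nodes = 12

12


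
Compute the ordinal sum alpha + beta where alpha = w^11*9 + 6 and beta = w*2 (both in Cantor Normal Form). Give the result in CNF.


Ordinal addition (w^11*9 + 6) + w*2:
alpha's leading term has exponent 11 > beta's exponent 1, so it survives.
alpha's tail term has exponent 0 < beta's exponent 1, so it is absorbed by beta.
In ordinal addition, any term followed by a strictly larger-exponent term is absorbed.
Result = w^11*9 + w*2

w^11*9 + w*2


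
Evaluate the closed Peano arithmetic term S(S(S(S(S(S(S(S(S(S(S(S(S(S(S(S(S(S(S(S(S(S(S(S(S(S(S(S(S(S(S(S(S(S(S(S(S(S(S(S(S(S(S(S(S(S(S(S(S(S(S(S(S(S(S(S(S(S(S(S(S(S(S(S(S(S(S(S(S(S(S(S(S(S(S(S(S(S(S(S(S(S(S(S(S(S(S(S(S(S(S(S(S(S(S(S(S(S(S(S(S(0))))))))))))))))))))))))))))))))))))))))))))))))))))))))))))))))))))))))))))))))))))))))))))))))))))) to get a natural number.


Counting successors applied to 0:
101 applications of S to 0 = 101

101


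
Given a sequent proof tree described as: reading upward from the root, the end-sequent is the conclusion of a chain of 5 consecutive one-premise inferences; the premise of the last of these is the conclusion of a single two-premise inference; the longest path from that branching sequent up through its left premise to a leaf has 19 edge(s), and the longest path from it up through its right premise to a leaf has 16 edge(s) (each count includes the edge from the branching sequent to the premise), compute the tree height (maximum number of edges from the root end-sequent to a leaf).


Longest path through the left premise: 19 edges (measured from the branching sequent)
Longest path through the right premise: 16 edges
Height of the subtree rooted at the branching sequent: max(19, 16) = 19
The branching sequent sits 5 edges above the root (the chain of one-premise inferences), so height = 19 + 5 = 24

24


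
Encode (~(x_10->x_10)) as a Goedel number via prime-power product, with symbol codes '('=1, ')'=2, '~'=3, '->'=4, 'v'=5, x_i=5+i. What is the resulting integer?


Formula: (~(x_10->x_10))
Symbol codes: [1, 3, 1, 15, 4, 15, 2, 2]
Primes: [2, 3, 5, 7, 11, 13, 17, 19]
p_1^1 = 2^1 = 2
p_2^3 = 3^3 = 27
p_3^1 = 5^1 = 5
p_4^15 = 7^15 = 4747561509943
p_5^4 = 11^4 = 14641
p_6^15 = 13^15 = 51185893014090757
p_7^2 = 17^2 = 289
p_8^2 = 19^2 = 361
Product = 100221392876315098031228283244050720745530

100221392876315098031228283244050720745530


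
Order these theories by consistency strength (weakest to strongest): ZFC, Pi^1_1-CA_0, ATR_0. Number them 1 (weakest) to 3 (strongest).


Ordering by consistency strength:
1. ATR_0
2. Pi^1_1-CA_0
3. ZFC


ZFC=3, Pi^1_1-CA_0=2, ATR_0=1


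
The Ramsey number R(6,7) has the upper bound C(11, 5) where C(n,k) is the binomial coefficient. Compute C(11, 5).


R(6,7) <= C(6+7-2, 6-1) = C(11, 5)
C(11, 5) = 11! / (5! * 6!)
= 462

462


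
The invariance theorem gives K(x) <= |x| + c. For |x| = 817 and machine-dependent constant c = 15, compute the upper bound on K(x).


K(x) <= |x| + c = 817 + 15 = 832

832


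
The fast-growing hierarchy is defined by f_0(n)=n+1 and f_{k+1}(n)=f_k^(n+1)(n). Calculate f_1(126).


f_1(126) = f_0^127(126)
f_0 adds 1 each time, applied 127 times.
f_1(126) = 126 + 127 = 253

253


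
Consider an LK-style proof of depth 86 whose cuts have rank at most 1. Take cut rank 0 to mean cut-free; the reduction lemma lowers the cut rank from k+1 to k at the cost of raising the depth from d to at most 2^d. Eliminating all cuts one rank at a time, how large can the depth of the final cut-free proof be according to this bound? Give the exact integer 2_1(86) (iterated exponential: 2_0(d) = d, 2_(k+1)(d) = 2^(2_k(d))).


Each rank reduction sends depth d to at most 2^d; cut rank r needs r reductions.
2_0(86) = 86
2_1(86) = 2^86 = 77371252455336267181195264
Cut-free depth bound = 77371252455336267181195264

77371252455336267181195264


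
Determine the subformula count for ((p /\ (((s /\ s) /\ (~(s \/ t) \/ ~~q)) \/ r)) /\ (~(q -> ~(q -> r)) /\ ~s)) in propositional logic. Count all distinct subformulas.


Formula: ((p /\ (((s /\ s) /\ (~(s \/ t) \/ ~~q)) \/ r)) /\ (~(q -> ~(q -> r)) /\ ~s))
Subformulas found:
  1. r
  2. q
  3. s
  4. t
  5. p
  6. ~s
  7. ~q
  8. ~~q
  9. (s /\ s)
  10. (s \/ t)
  11. (q -> r)
  12. ~(q -> r)
  13. ~(s \/ t)
  14. (q -> ~(q -> r))
  15. ~(q -> ~(q -> r))
  16. (~(s \/ t) \/ ~~q)
  17. (~(q -> ~(q -> r)) /\ ~s)
  18. ((s /\ s) /\ (~(s \/ t) \/ ~~q))
  19. (((s /\ s) /\ (~(s \/ t) \/ ~~q)) \/ r)
  20. (p /\ (((s /\ s) /\ (~(s \/ t) \/ ~~q)) \/ r))
  21. ((p /\ (((s /\ s) /\ (~(s \/ t) \/ ~~q)) \/ r)) /\ (~(q -> ~(q -> r)) /\ ~s))
Total distinct subformulas = 21

21


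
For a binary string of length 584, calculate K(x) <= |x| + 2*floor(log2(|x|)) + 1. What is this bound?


floor(log2(584)) = 9
2 * 9 = 18
K(x) <= 584 + 18 + 1 = 603

603


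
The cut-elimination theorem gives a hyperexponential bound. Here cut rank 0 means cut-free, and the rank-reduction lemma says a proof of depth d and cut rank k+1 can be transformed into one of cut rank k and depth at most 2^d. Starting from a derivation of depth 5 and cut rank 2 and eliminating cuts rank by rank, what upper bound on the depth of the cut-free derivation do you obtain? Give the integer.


Each rank reduction sends depth d to at most 2^d; cut rank r needs r reductions.
2_0(5) = 5
2_1(5) = 2^5 = 32
2_2(5) = 2^32 = 4294967296
Cut-free depth bound = 4294967296

4294967296


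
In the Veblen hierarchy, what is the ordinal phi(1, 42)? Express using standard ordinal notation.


phi(1, 42):
phi(1, beta) = epsilon_beta (the beta-th epsilon number).
phi(1, 42) = epsilon_42

epsilon_42


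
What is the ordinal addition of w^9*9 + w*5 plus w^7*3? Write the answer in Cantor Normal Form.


Ordinal addition (w^9*9 + w*5) + w^7*3:
alpha's leading term has exponent 9 > beta's exponent 7, so it survives.
alpha's tail term has exponent 1 < beta's exponent 7, so it is absorbed by beta.
In ordinal addition, any term followed by a strictly larger-exponent term is absorbed.
Result = w^9*9 + w^7*3

w^9*9 + w^7*3


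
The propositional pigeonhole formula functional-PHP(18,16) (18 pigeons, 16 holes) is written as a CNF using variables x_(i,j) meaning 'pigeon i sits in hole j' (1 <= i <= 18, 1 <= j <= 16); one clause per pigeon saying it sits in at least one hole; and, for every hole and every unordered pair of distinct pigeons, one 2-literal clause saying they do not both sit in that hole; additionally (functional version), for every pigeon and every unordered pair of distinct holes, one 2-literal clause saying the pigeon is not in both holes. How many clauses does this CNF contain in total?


functional-PHP(18,16): 18 pigeons, 16 holes, 18*16 = 288 variables.
- pigeon clauses: one per pigeon -> 18 clauses
- hole clauses: 16 holes * C(18,2) = 16 * 153 -> 2448 clauses
- functional clauses: 18 pigeons * C(16,2) = 18 * 120 -> 2160 clauses
Total clauses = 18 + 2448 + 2160 = 4626

4626


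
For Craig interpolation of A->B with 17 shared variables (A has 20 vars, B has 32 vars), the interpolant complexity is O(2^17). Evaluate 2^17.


Shared atoms = 17
Craig interpolant size bound = 2^17
= 131072

131072


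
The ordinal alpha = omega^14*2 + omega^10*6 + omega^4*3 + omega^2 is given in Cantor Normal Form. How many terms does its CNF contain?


CNF: omega^14*2 + omega^10*6 + omega^4*3 + omega^2
Count the summands separated by '+':
  term 1: omega^14*2
  term 2: omega^10*6
  term 3: omega^4*3
  term 4: omega^2
Total terms = 4

4


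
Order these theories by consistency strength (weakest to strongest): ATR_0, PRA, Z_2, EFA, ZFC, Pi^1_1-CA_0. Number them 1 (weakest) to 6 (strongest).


Ordering by consistency strength:
1. EFA
2. PRA
3. ATR_0
4. Pi^1_1-CA_0
5. Z_2
6. ZFC


ATR_0=3, PRA=2, Z_2=5, EFA=1, ZFC=6, Pi^1_1-CA_0=4


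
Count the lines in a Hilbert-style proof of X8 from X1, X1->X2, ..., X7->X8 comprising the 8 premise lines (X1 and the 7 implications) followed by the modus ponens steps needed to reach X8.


We have 8 premise lines: X1 and 7 implications.
Each implication is detached once by MP, giving 7 MP lines.
8 premise lines + 7 MP lines = 15 total lines.

15


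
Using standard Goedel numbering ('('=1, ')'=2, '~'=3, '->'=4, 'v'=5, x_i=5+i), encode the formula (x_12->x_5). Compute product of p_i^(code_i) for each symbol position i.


Formula: (x_12->x_5)
Symbol codes: [1, 17, 4, 10, 2]
Primes: [2, 3, 5, 7, 11]
p_1^1 = 2^1 = 2
p_2^17 = 3^17 = 129140163
p_3^4 = 5^4 = 625
p_4^10 = 7^10 = 282475249
p_5^2 = 11^2 = 121
Product = 5517433579522995033750

5517433579522995033750


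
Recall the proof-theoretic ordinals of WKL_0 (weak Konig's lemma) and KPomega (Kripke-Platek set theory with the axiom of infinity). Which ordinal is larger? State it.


Proof-theoretic ordinal of WKL_0 (weak Konig's lemma): omega^omega
Proof-theoretic ordinal of KPomega (Kripke-Platek set theory with the axiom of infinity): psi_0(epsilon_{Omega+1})
Comparing: omega^omega < psi_0(epsilon_{Omega+1}).
The larger ordinal is psi_0(epsilon_{Omega+1}) (from KPomega (Kripke-Platek set theory with the axiom of infinity)).

psi_0(epsilon_{Omega+1})


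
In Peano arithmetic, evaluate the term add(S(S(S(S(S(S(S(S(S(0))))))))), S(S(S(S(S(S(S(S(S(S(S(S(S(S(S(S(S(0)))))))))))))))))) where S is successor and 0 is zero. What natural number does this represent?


add(S^9(0), S^17(0)):
S^9(0) = 9
S^17(0) = 17
9 + 17 = 26

26


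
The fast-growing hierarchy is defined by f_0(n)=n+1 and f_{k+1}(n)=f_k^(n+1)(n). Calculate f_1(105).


f_1(105) = f_0^106(105)
f_0 adds 1 each time, applied 106 times.
f_1(105) = 105 + 106 = 211

211


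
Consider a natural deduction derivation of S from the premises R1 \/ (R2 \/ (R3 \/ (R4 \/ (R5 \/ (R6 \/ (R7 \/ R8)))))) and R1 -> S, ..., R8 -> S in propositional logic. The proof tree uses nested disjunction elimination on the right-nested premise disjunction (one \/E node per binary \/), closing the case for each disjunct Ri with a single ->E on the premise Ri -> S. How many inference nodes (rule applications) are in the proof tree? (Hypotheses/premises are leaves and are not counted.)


The premise R1 \/ (R2 \/ (R3 \/ (R4 \/ (R5 \/ (R6 \/ (R7 \/ R8)))))) contains 8 disjuncts, hence 7 binary \/ connectives.
- Each binary \/ is eliminated once: 7 \/E nodes.
- Each of the 8 cases Ri derives S by one ->E with Ri -> S: 8 ->E nodes.
Total = 7 + 8 = 15

15


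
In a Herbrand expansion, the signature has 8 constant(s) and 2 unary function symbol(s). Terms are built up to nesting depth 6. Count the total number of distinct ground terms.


Herbrand terms by depth:
Depth 0: 8 constants
Depth 1: 16 new terms (running total: 24)
Depth 2: 32 new terms (running total: 56)
Depth 3: 64 new terms (running total: 120)
Depth 4: 128 new terms (running total: 248)
Depth 5: 256 new terms (running total: 504)
Depth 6: 512 new terms (running total: 1016)
Total distinct ground terms = 1016

1016


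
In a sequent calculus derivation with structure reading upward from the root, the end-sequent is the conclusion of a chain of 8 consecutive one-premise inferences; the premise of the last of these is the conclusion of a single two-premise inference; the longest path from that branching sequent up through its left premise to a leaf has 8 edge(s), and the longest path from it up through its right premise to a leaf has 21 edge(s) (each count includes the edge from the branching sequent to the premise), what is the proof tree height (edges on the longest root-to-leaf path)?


Longest path through the left premise: 8 edges (measured from the branching sequent)
Longest path through the right premise: 21 edges
Height of the subtree rooted at the branching sequent: max(8, 21) = 21
The branching sequent sits 8 edges above the root (the chain of one-premise inferences), so height = 21 + 8 = 29

29


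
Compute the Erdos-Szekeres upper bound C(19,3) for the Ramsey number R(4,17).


R(4,17) <= C(4+17-2, 4-1) = C(19, 3)
C(19, 3) = 19! / (3! * 16!)
= 969

969


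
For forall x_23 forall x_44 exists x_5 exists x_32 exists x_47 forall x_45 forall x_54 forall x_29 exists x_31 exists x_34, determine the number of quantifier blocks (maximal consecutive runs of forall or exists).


Alternations = 3.
Blocks = alternations + 1 = 4

4


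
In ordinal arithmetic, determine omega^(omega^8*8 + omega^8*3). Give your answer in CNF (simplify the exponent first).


omega^(omega^8*8 + omega^8*3):
Both terms of the exponent have the same exponent 8, so they merge: omega^8*8 + omega^8*3 = omega^8*(8+3) = omega^8*11.
omega raised to a CNF ordinal is a single CNF term: Result = omega^(omega^8*11)

omega^(omega^8*11)


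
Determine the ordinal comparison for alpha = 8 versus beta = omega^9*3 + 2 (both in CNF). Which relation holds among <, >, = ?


Compare term by term from highest exponent:
alpha = 8
beta = omega^9*3 + 2
Term 1: alpha has omega^0*8, beta has omega^9*3
Term 2: alpha has omega^0*0, beta has omega^0*2
Result: alpha < beta

alpha < beta


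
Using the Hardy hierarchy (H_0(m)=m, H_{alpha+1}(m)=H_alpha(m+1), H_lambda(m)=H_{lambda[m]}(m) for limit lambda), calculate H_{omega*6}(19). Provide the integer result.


H_{omega*6}(19):
For the Hardy hierarchy, H_{omega*k}(n) = 2^k * n.
2^6 = 64.
64 * 19 = 1216

1216


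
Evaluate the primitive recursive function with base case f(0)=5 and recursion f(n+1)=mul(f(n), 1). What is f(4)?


f(0) = 5
f(1) = mul(f(0), 1) = mul(5, 1) = 5
f(2) = mul(f(1), 1) = mul(5, 1) = 5
f(3) = mul(f(2), 1) = mul(5, 1) = 5
f(4) = mul(f(3), 1) = mul(5, 1) = 5


5


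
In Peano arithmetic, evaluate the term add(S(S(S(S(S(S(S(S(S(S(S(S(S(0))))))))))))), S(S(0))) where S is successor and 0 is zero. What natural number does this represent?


add(S^13(0), S^2(0)):
S^13(0) = 13
S^2(0) = 2
13 + 2 = 15

15


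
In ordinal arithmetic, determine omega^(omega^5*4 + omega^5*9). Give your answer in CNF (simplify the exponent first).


omega^(omega^5*4 + omega^5*9):
Both terms of the exponent have the same exponent 5, so they merge: omega^5*4 + omega^5*9 = omega^5*(4+9) = omega^5*13.
omega raised to a CNF ordinal is a single CNF term: Result = omega^(omega^5*13)

omega^(omega^5*13)


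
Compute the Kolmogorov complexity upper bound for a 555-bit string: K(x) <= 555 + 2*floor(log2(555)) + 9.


floor(log2(555)) = 9
2 * 9 = 18
K(x) <= 555 + 18 + 9 = 582

582


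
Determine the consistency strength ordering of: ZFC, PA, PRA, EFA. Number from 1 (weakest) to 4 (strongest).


Ordering by consistency strength:
1. EFA
2. PRA
3. PA
4. ZFC


ZFC=4, PA=3, PRA=2, EFA=1


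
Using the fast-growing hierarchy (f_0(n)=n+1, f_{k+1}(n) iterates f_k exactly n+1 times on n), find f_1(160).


f_1(160) = f_0^161(160)
f_0 adds 1 each time, applied 161 times.
f_1(160) = 160 + 161 = 321

321


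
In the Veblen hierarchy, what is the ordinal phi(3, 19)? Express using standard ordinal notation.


phi(3, 19):
phi(3, beta) = eta_beta (the beta-th eta number, fixed point of zeta).
phi(3, 19) = eta_19

eta_19


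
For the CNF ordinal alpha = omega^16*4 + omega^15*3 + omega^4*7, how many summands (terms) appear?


CNF: omega^16*4 + omega^15*3 + omega^4*7
Count the summands separated by '+':
  term 1: omega^16*4
  term 2: omega^15*3
  term 3: omega^4*7
Total terms = 3

3


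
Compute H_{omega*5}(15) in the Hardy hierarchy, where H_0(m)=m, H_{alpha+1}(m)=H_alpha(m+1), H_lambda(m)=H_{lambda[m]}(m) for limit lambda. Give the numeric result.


H_{omega*5}(15):
For the Hardy hierarchy, H_{omega*k}(n) = 2^k * n.
2^5 = 32.
32 * 15 = 480

480


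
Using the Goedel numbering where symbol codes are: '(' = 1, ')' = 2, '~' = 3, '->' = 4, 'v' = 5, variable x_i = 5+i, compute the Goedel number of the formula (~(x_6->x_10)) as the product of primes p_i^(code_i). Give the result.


Formula: (~(x_6->x_10))
Symbol codes: [1, 3, 1, 11, 4, 15, 2, 2]
Primes: [2, 3, 5, 7, 11, 13, 17, 19]
p_1^1 = 2^1 = 2
p_2^3 = 3^3 = 27
p_3^1 = 5^1 = 5
p_4^11 = 7^11 = 1977326743
p_5^4 = 11^4 = 14641
p_6^15 = 13^15 = 51185893014090757
p_7^2 = 17^2 = 289
p_8^2 = 19^2 = 361
Product = 41741521397882173274147556536464273530

41741521397882173274147556536464273530


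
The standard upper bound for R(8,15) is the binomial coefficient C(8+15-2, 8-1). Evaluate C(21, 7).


R(8,15) <= C(8+15-2, 8-1) = C(21, 7)
C(21, 7) = 21! / (7! * 14!)
= 116280

116280


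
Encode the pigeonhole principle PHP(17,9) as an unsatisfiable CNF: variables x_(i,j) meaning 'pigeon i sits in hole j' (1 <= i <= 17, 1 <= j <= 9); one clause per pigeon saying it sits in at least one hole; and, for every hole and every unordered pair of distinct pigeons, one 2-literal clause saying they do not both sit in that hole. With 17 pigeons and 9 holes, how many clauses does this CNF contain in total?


PHP(17,9): 17 pigeons, 9 holes, 17*9 = 153 variables.
- pigeon clauses: one per pigeon -> 17 clauses
- hole clauses: 9 holes * C(17,2) = 9 * 136 -> 1224 clauses
Total clauses = 17 + 1224 = 1241

1241


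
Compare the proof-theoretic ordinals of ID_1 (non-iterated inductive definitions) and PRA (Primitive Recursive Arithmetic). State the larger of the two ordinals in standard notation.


Proof-theoretic ordinal of ID_1 (non-iterated inductive definitions): psi_0(epsilon_{Omega+1})
Proof-theoretic ordinal of PRA (Primitive Recursive Arithmetic): omega^omega
Comparing: omega^omega < psi_0(epsilon_{Omega+1}).
The larger ordinal is psi_0(epsilon_{Omega+1}) (from ID_1 (non-iterated inductive definitions)).

psi_0(epsilon_{Omega+1})


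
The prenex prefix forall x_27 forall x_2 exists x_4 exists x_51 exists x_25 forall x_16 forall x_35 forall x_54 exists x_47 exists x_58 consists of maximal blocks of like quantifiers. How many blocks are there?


Alternations = 3.
Blocks = alternations + 1 = 4

4


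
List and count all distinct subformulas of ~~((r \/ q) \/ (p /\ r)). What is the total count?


Formula: ~~((r \/ q) \/ (p /\ r))
Subformulas found:
  1. q
  2. r
  3. p
  4. (p /\ r)
  5. (r \/ q)
  6. ((r \/ q) \/ (p /\ r))
  7. ~((r \/ q) \/ (p /\ r))
  8. ~~((r \/ q) \/ (p /\ r))
Total distinct subformulas = 8

8


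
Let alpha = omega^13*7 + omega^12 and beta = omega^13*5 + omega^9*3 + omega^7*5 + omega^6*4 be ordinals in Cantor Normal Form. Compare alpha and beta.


Compare term by term from highest exponent:
alpha = omega^13*7 + omega^12
beta = omega^13*5 + omega^9*3 + omega^7*5 + omega^6*4
Term 1: alpha has omega^13*7, beta has omega^13*5
Term 2: alpha has omega^12*1, beta has omega^9*3
Term 3: alpha has omega^0*0, beta has omega^7*5
Term 4: alpha has omega^0*0, beta has omega^6*4
Result: alpha > beta

alpha > beta


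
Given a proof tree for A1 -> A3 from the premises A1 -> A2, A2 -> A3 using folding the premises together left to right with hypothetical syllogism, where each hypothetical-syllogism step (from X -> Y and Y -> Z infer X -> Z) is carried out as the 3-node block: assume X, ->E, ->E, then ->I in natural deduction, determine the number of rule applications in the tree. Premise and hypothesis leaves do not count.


There are 2 premises in the chain. The first HS step combines premises 1 and 2; each further premise needs one more HS step.
So 2 premises require 2 - 1 = 1 hypothetical-syllogism steps.
Each HS step uses 3 inference nodes (->E, ->E, ->I).
1 * 3 = 3 total inference nodes.

3


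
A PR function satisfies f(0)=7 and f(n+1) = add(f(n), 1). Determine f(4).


f(0) = 7
f(1) = add(f(0), 1) = add(7, 1) = 8
f(2) = add(f(1), 1) = add(8, 1) = 9
f(3) = add(f(2), 1) = add(9, 1) = 10
f(4) = add(f(3), 1) = add(10, 1) = 11


11


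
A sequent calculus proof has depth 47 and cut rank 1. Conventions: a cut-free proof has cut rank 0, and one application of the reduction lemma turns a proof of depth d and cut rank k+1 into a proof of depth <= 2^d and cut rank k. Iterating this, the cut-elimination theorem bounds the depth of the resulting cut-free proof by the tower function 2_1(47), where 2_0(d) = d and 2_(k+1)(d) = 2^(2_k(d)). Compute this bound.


Each rank reduction sends depth d to at most 2^d; cut rank r needs r reductions.
2_0(47) = 47
2_1(47) = 2^47 = 140737488355328
Cut-free depth bound = 140737488355328

140737488355328


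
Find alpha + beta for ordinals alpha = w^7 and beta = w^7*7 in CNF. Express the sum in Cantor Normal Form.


Ordinal addition w^7 + w^7*7:
Both terms have the same exponent 7.
w^e*c + w^e*d = w^e*(c+d).
Result = w^7*(1+7) = w^7*8

w^7*8


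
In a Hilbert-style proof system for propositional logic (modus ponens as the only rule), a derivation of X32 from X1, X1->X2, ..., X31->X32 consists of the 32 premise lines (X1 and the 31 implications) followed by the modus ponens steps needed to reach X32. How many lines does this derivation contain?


We have 32 premise lines: X1 and 31 implications.
Each implication is detached once by MP, giving 31 MP lines.
32 premise lines + 31 MP lines = 63 total lines.

63


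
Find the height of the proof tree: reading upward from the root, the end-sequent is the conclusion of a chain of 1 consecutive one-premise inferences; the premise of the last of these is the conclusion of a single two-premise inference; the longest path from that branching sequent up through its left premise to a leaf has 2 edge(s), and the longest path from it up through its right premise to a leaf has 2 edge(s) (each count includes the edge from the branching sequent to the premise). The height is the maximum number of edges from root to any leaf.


Longest path through the left premise: 2 edges (measured from the branching sequent)
Longest path through the right premise: 2 edges
Height of the subtree rooted at the branching sequent: max(2, 2) = 2
The branching sequent sits 1 edges above the root (the chain of one-premise inferences), so height = 2 + 1 = 3

3


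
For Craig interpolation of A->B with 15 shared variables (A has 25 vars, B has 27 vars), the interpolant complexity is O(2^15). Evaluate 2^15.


Shared atoms = 15
Craig interpolant size bound = 2^15
= 32768

32768


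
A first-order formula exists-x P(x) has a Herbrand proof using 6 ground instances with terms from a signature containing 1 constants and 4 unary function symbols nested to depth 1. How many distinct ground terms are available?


Herbrand terms by depth:
Depth 0: 1 constants
Depth 1: 4 new terms (running total: 5)
Total distinct ground terms = 5

5


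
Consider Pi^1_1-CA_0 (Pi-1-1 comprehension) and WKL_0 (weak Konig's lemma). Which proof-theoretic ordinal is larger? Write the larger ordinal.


Proof-theoretic ordinal of Pi^1_1-CA_0 (Pi-1-1 comprehension): psi_0(Omega_omega)
Proof-theoretic ordinal of WKL_0 (weak Konig's lemma): omega^omega
Comparing: omega^omega < psi_0(Omega_omega).
The larger ordinal is psi_0(Omega_omega) (from Pi^1_1-CA_0 (Pi-1-1 comprehension)).

psi_0(Omega_omega)


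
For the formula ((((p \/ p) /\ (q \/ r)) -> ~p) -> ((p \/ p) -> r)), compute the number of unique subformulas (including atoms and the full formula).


Formula: ((((p \/ p) /\ (q \/ r)) -> ~p) -> ((p \/ p) -> r))
Subformulas found:
  1. q
  2. r
  3. p
  4. ~p
  5. (p \/ p)
  6. (q \/ r)
  7. ((p \/ p) -> r)
  8. ((p \/ p) /\ (q \/ r))
  9. (((p \/ p) /\ (q \/ r)) -> ~p)
  10. ((((p \/ p) /\ (q \/ r)) -> ~p) -> ((p \/ p) -> r))
Total distinct subformulas = 10

10


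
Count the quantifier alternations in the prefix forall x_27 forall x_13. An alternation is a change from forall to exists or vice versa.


Walk the prefix and count type changes:
  position 1: forall -> forall
Total alternations = 0

0


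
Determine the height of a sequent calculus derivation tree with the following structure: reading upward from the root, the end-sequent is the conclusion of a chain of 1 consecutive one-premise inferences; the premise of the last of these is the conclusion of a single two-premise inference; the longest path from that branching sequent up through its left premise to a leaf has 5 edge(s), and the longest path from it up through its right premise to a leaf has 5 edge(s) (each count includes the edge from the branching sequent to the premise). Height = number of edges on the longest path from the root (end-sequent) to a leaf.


Longest path through the left premise: 5 edges (measured from the branching sequent)
Longest path through the right premise: 5 edges
Height of the subtree rooted at the branching sequent: max(5, 5) = 5
The branching sequent sits 1 edges above the root (the chain of one-premise inferences), so height = 5 + 1 = 6

6
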